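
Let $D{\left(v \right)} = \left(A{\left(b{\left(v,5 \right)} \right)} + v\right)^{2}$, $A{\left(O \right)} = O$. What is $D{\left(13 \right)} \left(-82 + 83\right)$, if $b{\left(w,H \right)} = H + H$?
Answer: $529$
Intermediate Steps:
$b{\left(w,H \right)} = 2 H$
$D{\left(v \right)} = \left(10 + v\right)^{2}$ ($D{\left(v \right)} = \left(2 \cdot 5 + v\right)^{2} = \left(10 + v\right)^{2}$)
$D{\left(13 \right)} \left(-82 + 83\right) = \left(10 + 13\right)^{2} \left(-82 + 83\right) = 23^{2} \cdot 1 = 529 \cdot 1 = 529$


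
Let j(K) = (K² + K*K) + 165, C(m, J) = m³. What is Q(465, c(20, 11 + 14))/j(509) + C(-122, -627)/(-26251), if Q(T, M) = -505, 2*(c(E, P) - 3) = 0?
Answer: 941189789541/13606602077 ≈ 69.172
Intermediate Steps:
c(E, P) = 3 (c(E, P) = 3 + (½)*0 = 3 + 0 = 3)
j(K) = 165 + 2*K² (j(K) = (K² + K²) + 165 = 2*K² + 165 = 165 + 2*K²)
Q(465, c(20, 11 + 14))/j(509) + C(-122, -627)/(-26251) = -505/(165 + 2*509²) + (-122)³/(-26251) = -505/(165 + 2*259081) - 1815848*(-1/26251) = -505/(165 + 518162) + 1815848/26251 = -505/518327 + 1815848/26251 = 941189789541/13606602077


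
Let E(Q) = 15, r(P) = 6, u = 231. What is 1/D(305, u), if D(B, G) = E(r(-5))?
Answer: 1/15 ≈ 0.066667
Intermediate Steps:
D(B, G) = 15
1/D(305, u) = 1/15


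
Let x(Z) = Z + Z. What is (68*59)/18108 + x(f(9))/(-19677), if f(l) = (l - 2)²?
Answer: 918685/4241799 ≈ 0.21658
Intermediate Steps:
f(l) = (-2 + l)²
x(Z) = 2*Z
(68*59)/18108 + x(f(9))/(-19677) = (68*59)/18108 + (2*(-2 + 9)²)/(-19677) = 4012*(1/18108) + (2*7²)*(-1/19677) = 1003/4527 + (2*49)*(-1/19677) = 1003/4527 + 98*(-1/19677) = 1003/4527 - 14/2811 = 918685/4241799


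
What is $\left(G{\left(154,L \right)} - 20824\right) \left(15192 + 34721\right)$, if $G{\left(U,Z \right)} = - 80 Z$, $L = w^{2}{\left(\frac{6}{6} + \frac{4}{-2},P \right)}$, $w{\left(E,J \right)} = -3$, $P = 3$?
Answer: $-1075325672$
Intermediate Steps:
$L = 9$ ($L = \left(-3\right)^{2} = 9$)
$\left(G{\left(154,L \right)} - 20824\right) \left(15192 + 34721\right) = \left(\left(-80\right) 9 - 20824\right) \left(15192 + 34721\right) = \left(-720 - 20824\right) 49913 = \left(-21544\right) 49913 = -1075325672$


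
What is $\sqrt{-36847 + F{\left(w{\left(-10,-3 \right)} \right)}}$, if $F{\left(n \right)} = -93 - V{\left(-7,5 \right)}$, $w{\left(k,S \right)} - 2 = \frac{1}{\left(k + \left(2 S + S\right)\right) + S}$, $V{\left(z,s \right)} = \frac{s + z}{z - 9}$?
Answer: $\frac{i \sqrt{591042}}{4} \approx 192.2 i$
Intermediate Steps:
$V{\left(z,s \right)} = \frac{s + z}{-9 + z}$
$w{\left(k,S \right)} = 2 + \frac{1}{k + 4 S}$ ($w{\left(k,S \right)} = 2 + \frac{1}{\left(k + \left(2 S + S\right)\right) + S} = 2 + \frac{1}{\left(k + 3 S\right) + S} = 2 + \frac{1}{k + 4 S}$)
$F{\left(n \right)} = - \frac{745}{8}$ ($F{\left(n \right)} = -93 - \frac{5 - 7}{-9 - 7} = -93 - \frac{1}{-16} \left(-2\right) = -93 - \left(- \frac{1}{16}\right) \left(-2\right) = -93 - \frac{1}{8} = - \frac{745}{8}$)
$\sqrt{-36847 + F{\left(w{\left(-10,-3 \right)} \right)}} = \sqrt{-36847 - \frac{745}{8}} = \sqrt{- \frac{295521}{8}} = \frac{i \sqrt{591042}}{4}$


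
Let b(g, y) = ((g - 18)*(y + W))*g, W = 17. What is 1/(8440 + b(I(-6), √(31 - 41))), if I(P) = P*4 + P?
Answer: 823/27611560 - 9*I*√10/6902890 ≈ 2.9806e-5 - 4.123e-6*I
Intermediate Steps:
I(P) = 5*P (I(P) = 4*P + P = 5*P)
b(g, y) = g*(-18 + g)*(17 + y) (b(g, y) = ((g - 18)*(y + 17))*g = ((-18 + g)*(17 + y))*g = g*(-18 + g)*(17 + y))
1/(8440 + b(I(-6), √(31 - 41))) = 1/(8440 + (5*(-6))*(-306 - 18*√(31 - 41) + 17*(5*(-6)) + (5*(-6))*√(31 - 41))) = 1/(8440 - 30*(-306 - 18*I*√10 + 17*(-30) - 30*I*√10)) = 1/(8440 - 30*(-306 - 18*I*√10 - 510 - 30*I*√10)) = 1/(8440 - 30*(-816 - 48*I*√10)) = 1/(8440 + (24480 + 1440*I*√10)) = 1/(32920 + 1440*I*√10)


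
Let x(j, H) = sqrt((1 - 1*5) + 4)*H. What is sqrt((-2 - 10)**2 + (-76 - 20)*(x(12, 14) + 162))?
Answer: 12*I*sqrt(107) ≈ 124.13*I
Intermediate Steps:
x(j, H) = 0 (x(j, H) = sqrt((1 - 5) + 4)*H = sqrt(-4 + 4)*H = sqrt(0)*H = 0*H = 0)
sqrt((-2 - 10)**2 + (-76 - 20)*(x(12, 14) + 162)) = sqrt((-2 - 10)**2 + (-76 - 20)*(0 + 162)) = sqrt((-12)**2 - 96*162) = sqrt(144 - 15552) = sqrt(-15408) = 12*I*sqrt(107)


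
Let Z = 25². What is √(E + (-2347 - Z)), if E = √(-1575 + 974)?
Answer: √(-2972 + I*√601) ≈ 0.2248 + 54.517*I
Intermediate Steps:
Z = 625
E = I*√601 (E = √(-601) = I*√601 ≈ 24.515*I)
√(E + (-2347 - Z)) = √(I*√601 + (-2347 - 1*625)) = √(I*√601 + (-2347 - 625)) = √(I*√601 - 2972) = √(-2972 + I*√601)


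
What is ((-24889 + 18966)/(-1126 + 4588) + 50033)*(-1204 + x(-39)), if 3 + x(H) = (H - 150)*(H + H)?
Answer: 2344374651805/3462 ≈ 6.7717e+8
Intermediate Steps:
x(H) = -3 + 2*H*(-150 + H) (x(H) = -3 + (H - 150)*(H + H) = -3 + (-150 + H)*(2*H) = -3 + 2*H*(-150 + H))
((-24889 + 18966)/(-1126 + 4588) + 50033)*(-1204 + x(-39)) = ((-24889 + 18966)/(-1126 + 4588) + 50033)*(-1204 + (-3 - 300*(-39) + 2*(-39)²)) = (-5923/3462 + 50033)*(-1204 + (-3 + 11700 + 2*1521)) = (-5923*1/3462 + 50033)*(-1204 + (-3 + 11700 + 3042)) = (-5923/3462 + 50033)*(-1204 + 14739) = (173208323/3462)*13535 = 2344374651805/3462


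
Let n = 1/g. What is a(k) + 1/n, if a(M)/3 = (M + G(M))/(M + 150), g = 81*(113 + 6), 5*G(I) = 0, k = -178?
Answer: 135213/14 ≈ 9658.1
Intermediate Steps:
G(I) = 0 (G(I) = (⅕)*0 = 0)
g = 9639 (g = 81*119 = 9639)
n = 1/9639 ≈ 0.00010375
a(M) = 3*M/(150 + M) (a(M) = 3*((M + 0)/(M + 150)) = 3*(M/(150 + M)) = 3*M/(150 + M))
a(k) + 1/n = 3*(-178)/(150 - 178) + 1/(1/9639) = 3*(-178)/(-28) + 9639 = 3*(-178)*(-1/28) + 9639 = 267/14 + 9639 = 135213/14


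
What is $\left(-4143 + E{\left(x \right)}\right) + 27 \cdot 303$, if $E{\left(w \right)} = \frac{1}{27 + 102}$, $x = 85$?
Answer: $\frac{520903}{129} \approx 4038.0$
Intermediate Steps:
$E{\left(w \right)} = \frac{1}{129}$
$\left(-4143 + E{\left(x \right)}\right) + 27 \cdot 303 = \left(-4143 + \frac{1}{129}\right) + 27 \cdot 303 = - \frac{534446}{129} + 8181 = \frac{520903}{129}$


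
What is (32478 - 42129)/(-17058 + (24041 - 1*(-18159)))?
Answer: -9651/25142 ≈ -0.38386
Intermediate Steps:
(32478 - 42129)/(-17058 + (24041 - 1*(-18159))) = -9651/(-17058 + (24041 + 18159)) = -9651/(-17058 + 42200) = -9651/25142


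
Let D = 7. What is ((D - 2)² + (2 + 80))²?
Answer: 11449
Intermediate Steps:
((D - 2)² + (2 + 80))² = ((7 - 2)² + (2 + 80))² = (5² + 82)² = (25 + 82)² = 107² = 11449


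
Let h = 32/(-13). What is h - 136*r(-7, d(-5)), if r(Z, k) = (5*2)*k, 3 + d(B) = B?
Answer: 141408/13 ≈ 10878.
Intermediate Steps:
d(B) = -3 + B
h = -32/13 (h = 32*(-1/13) = -32/13 ≈ -2.4615)
r(Z, k) = 10*k
h - 136*r(-7, d(-5)) = -32/13 - 1360*(-3 - 5) = -32/13 - 1360*(-8) = -32/13 - 136*(-80) = -32/13 + 10880 = 141408/13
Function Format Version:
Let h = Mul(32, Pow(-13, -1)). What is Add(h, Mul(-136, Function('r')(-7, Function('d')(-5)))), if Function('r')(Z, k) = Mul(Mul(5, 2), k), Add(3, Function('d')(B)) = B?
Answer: Rational(141408, 13) ≈ 10878.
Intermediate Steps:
Function('d')(B) = Add(-3, B)
h = Rational(-32, 13) (h = Mul(32, Rational(-1, 13)) = Rational(-32, 13) ≈ -2.4615)
Function('r')(Z, k) = Mul(10, k)
Add(h, Mul(-136, Function('r')(-7, Function('d')(-5)))) = Add(Rational(-32, 13), Mul(-136, Mul(10, Add(-3, -5)))) = Add(Rational(-32, 13), Mul(-136, Mul(10, -8))) = Add(Rational(-32, 13), Mul(-136, -80)) = Add(Rational(-32, 13), 10880) = Rational(141408, 13)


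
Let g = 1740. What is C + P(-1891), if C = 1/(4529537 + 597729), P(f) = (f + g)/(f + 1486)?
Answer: 774217571/2076542730 ≈ 0.37284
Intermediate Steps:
P(f) = (1740 + f)/(1486 + f) (P(f) = (f + 1740)/(f + 1486) = (1740 + f)/(1486 + f))
C = 1/5127266 ≈ 1.9504e-7
C + P(-1891) = 1/5127266 + (1740 - 1891)/(1486 - 1891) = 1/5127266 - 151/(-405) = 1/5127266 - 1/405*(-151) = 1/5127266 + 151/405 = 774217571/2076542730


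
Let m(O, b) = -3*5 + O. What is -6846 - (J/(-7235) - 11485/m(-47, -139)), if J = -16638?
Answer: -3155035751/448570 ≈ -7033.5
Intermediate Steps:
m(O, b) = -15 + O
-6846 - (J/(-7235) - 11485/m(-47, -139)) = -6846 - (-16638/(-7235) - 11485/(-15 - 47)) = -6846 - (-16638*(-1/7235) - 11485/(-62)) = -6846 - (16638/7235 - 11485*(-1/62)) = -6846 - (16638/7235 + 11485/62) = -6846 - 1*84125531/448570 = -6846 - 84125531/448570 = -3155035751/448570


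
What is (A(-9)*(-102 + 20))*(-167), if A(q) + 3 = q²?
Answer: 1068132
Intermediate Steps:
A(q) = -3 + q²
(A(-9)*(-102 + 20))*(-167) = ((-3 + (-9)²)*(-102 + 20))*(-167) = ((-3 + 81)*(-82))*(-167) = (78*(-82))*(-167) = -6396*(-167) = 1068132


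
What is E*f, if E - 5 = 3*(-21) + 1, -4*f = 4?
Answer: 57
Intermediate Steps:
f = -1 (f = -¼*4 = -1)
E = -57 (E = 5 + (3*(-21) + 1) = 5 + (-63 + 1) = 5 - 62 = -57)
E*f = -57*(-1) = 57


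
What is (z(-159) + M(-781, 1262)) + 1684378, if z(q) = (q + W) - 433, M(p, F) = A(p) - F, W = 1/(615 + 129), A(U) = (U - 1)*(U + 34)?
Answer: 1686408433/744 ≈ 2.2667e+6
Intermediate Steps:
A(U) = (-1 + U)*(34 + U)
W = 1/744 ≈ 0.0013441
M(p, F) = -34 + p² - F + 33*p (M(p, F) = (-34 + p² + 33*p) - F = -34 + p² - F + 33*p)
z(q) = -322151/744 + q (z(q) = (q + 1/744) - 433 = (1/744 + q) - 433 = -322151/744 + q)
(z(-159) + M(-781, 1262)) + 1684378 = ((-322151/744 - 159) + (-34 + (-781)² - 1*1262 + 33*(-781))) + 1684378 = (-440447/744 + (-34 + 609961 - 1262 - 25773)) + 1684378 = (-440447/744 + 582892) + 1684378 = 433231201/744 + 1684378 = 1686408433/744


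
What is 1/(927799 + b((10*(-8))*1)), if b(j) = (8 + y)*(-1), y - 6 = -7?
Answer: 1/927792 ≈ 1.0778e-6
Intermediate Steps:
y = -1 (y = 6 - 7 = -1)
b(j) = -7 (b(j) = (8 - 1)*(-1) = 7*(-1) = -7)
1/(927799 + b((10*(-8))*1)) = 1/(927799 - 7) = 1/927792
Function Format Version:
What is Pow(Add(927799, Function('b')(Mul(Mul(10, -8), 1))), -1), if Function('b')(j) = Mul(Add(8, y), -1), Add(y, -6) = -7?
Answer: Rational(1, 927792) ≈ 1.0778e-6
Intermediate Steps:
y = -1 (y = Add(6, -7) = -1)
Function('b')(j) = -7 (Function('b')(j) = Mul(Add(8, -1), -1) = Mul(7, -1) = -7)
Pow(Add(927799, Function('b')(Mul(Mul(10, -8), 1))), -1) = Pow(Add(927799, -7), -1) = Pow(927792, -1) = Rational(1, 927792)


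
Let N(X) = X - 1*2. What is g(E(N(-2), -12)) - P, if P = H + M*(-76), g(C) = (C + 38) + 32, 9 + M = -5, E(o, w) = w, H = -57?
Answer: -949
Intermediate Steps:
N(X) = -2 + X (N(X) = X - 2 = -2 + X)
M = -14 (M = -9 - 5 = -14)
g(C) = 70 + C (g(C) = (38 + C) + 32 = 70 + C)
P = 1007 (P = -57 - 14*(-76) = -57 + 1064 = 1007)
g(E(N(-2), -12)) - P = (70 - 12) - 1*1007 = 58 - 1007 = -949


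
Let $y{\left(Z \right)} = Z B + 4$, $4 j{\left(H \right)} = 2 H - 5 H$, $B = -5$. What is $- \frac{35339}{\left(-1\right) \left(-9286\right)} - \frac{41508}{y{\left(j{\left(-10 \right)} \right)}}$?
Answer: $\frac{768518863}{622162} \approx 1235.2$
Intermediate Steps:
$j{\left(H \right)} = - \frac{3 H}{4}$ ($j{\left(H \right)} = \frac{2 H - 5 H}{4} = \frac{\left(-3\right) H}{4} = - \frac{3 H}{4}$)
$y{\left(Z \right)} = 4 - 5 Z$ ($y{\left(Z \right)} = Z \left(-5\right) + 4 = - 5 Z + 4 = 4 - 5 Z$)
$- \frac{35339}{\left(-1\right) \left(-9286\right)} - \frac{41508}{y{\left(j{\left(-10 \right)} \right)}} = - \frac{35339}{\left(-1\right) \left(-9286\right)} - \frac{41508}{4 - 5 \left(\left(- \frac{3}{4}\right) \left(-10\right)\right)} = - \frac{35339}{9286} - \frac{41508}{4 - \frac{75}{2}} = \left(-35339\right) \frac{1}{9286} - \frac{41508}{4 - \frac{75}{2}} = - \frac{35339}{9286} - \frac{41508}{- \frac{67}{2}} = - \frac{35339}{9286} - - \frac{83016}{67} = - \frac{35339}{9286} + \frac{83016}{67} = \frac{768518863}{622162}$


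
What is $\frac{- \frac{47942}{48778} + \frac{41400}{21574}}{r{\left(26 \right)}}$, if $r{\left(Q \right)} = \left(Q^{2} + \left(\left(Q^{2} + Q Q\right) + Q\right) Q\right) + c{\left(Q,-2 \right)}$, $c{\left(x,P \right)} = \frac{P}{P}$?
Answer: $\frac{10707701}{417560288705} \approx 2.5643 \cdot 10^{-5}$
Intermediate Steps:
$c{\left(x,P \right)} = 1$
$r{\left(Q \right)} = 1 + Q^{2} + Q \left(Q + 2 Q^{2}\right)$ ($r{\left(Q \right)} = \left(Q^{2} + \left(\left(Q^{2} + Q Q\right) + Q\right) Q\right) + 1 = \left(Q^{2} + \left(\left(Q^{2} + Q^{2}\right) + Q\right) Q\right) + 1 = \left(Q^{2} + \left(2 Q^{2} + Q\right) Q\right) + 1 = \left(Q^{2} + \left(Q + 2 Q^{2}\right) Q\right) + 1 = \left(Q^{2} + Q \left(Q + 2 Q^{2}\right)\right) + 1 = 1 + Q^{2} + Q \left(Q + 2 Q^{2}\right)$)
$\frac{- \frac{47942}{48778} + \frac{41400}{21574}}{r{\left(26 \right)}} = \frac{- \frac{47942}{48778} + \frac{41400}{21574}}{1 + 2 \cdot 26^{2} + 2 \cdot 26^{3}} = \frac{\left(-47942\right) \frac{1}{48778} + 41400 \cdot \frac{1}{21574}}{1 + 2 \cdot 676 + 2 \cdot 17576} = \frac{- \frac{23971}{24389} + \frac{900}{469}}{1 + 1352 + 35152} = \frac{10707701}{11438441 \cdot 36505} = \frac{10707701}{11438441} \cdot \frac{1}{36505} = \frac{10707701}{417560288705}$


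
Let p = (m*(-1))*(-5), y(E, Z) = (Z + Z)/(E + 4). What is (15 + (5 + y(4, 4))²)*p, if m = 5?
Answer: 1275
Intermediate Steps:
y(E, Z) = 2*Z/(4 + E) (y(E, Z) = (2*Z)/(4 + E) = 2*Z/(4 + E))
p = 25 (p = (5*(-1))*(-5) = -5*(-5) = 25)
(15 + (5 + y(4, 4))²)*p = (15 + (5 + 2*4/(4 + 4))²)*25 = (15 + (5 + 2*4/8)²)*25 = (15 + (5 + 2*4*(⅛))²)*25 = (15 + (5 + 1)²)*25 = (15 + 6²)*25 = (15 + 36)*25 = 51*25 = 1275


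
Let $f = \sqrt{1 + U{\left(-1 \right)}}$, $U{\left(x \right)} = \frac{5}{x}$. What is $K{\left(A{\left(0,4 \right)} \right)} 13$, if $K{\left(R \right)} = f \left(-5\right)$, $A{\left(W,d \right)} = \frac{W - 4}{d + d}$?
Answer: $- 130 i \approx - 130.0 i$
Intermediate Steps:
$f = 2 i$ ($f = \sqrt{1 + \frac{5}{-1}} = \sqrt{1 + 5 \left(-1\right)} = \sqrt{1 - 5} = \sqrt{-4} = 2 i \approx 2.0 i$)
$A{\left(W,d \right)} = \frac{-4 + W}{2 d}$
$K{\left(R \right)} = - 10 i$ ($K{\left(R \right)} = 2 i \left(-5\right) = - 10 i$)
$K{\left(A{\left(0,4 \right)} \right)} 13 = - 10 i 13 = - 130 i$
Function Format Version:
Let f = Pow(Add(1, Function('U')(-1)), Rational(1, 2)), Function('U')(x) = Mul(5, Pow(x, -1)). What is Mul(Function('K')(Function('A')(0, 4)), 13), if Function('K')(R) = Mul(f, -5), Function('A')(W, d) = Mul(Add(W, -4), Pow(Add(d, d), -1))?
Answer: Mul(-130, I) ≈ Mul(-130.00, I)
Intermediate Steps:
f = Mul(2, I) (f = Pow(Add(1, Mul(5, Pow(-1, -1))), Rational(1, 2)) = Pow(Add(1, Mul(5, -1)), Rational(1, 2)) = Pow(Add(1, -5), Rational(1, 2)) = Pow(-4, Rational(1, 2)) = Mul(2, I) ≈ Mul(2.0000, I))
Function('A')(W, d) = Mul(Rational(1, 2), Pow(d, -1), Add(-4, W)) (Function('A')(W, d) = Mul(Add(-4, W), Pow(Mul(2, d), -1)) = Mul(Add(-4, W), Mul(Rational(1, 2), Pow(d, -1))) = Mul(Rational(1, 2), Pow(d, -1), Add(-4, W)))
Function('K')(R) = Mul(-10, I) (Function('K')(R) = Mul(Mul(2, I), -5) = Mul(-10, I))
Mul(Function('K')(Function('A')(0, 4)), 13) = Mul(Mul(-10, I), 13) = Mul(-130, I)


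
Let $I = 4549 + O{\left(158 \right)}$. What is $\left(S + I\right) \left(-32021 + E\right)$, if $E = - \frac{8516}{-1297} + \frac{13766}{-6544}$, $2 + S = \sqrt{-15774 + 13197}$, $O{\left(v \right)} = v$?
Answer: $- \frac{639274327057915}{4243784} - \frac{135871270363 i \sqrt{2577}}{4243784} \approx -1.5064 \cdot 10^{8} - 1.6253 \cdot 10^{6} i$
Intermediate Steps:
$S = -2 + i \sqrt{2577}$ ($S = -2 + \sqrt{-15774 + 13197} = -2 + \sqrt{-2577} = -2 + i \sqrt{2577} \approx -2.0 + 50.764 i$)
$I = 4707$ ($I = 4549 + 158 = 4707$)
$E = \frac{18937101}{4243784}$ ($E = \left(-8516\right) \left(- \frac{1}{1297}\right) + 13766 \left(- \frac{1}{6544}\right) = \frac{8516}{1297} - \frac{6883}{3272} = \frac{18937101}{4243784} \approx 4.4623$)
$\left(S + I\right) \left(-32021 + E\right) = \left(\left(-2 + i \sqrt{2577}\right) + 4707\right) \left(-32021 + \frac{18937101}{4243784}\right) = \left(4705 + i \sqrt{2577}\right) \left(- \frac{135871270363}{4243784}\right) = - \frac{639274327057915}{4243784} - \frac{135871270363 i \sqrt{2577}}{4243784}$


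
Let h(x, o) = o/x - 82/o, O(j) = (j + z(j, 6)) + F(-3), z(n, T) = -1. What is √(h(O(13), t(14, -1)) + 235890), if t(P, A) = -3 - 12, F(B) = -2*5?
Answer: √212299170/30 ≈ 485.68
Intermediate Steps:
F(B) = -10
O(j) = -11 + j (O(j) = (j - 1) - 10 = (-1 + j) - 10 = -11 + j)
t(P, A) = -15
h(x, o) = -82/o + o/x
√(h(O(13), t(14, -1)) + 235890) = √((-82/(-15) - 15/(-11 + 13)) + 235890) = √((-82*(-1/15) - 15/2) + 235890) = √((82/15 - 15*½) + 235890) = √((82/15 - 15/2) + 235890) = √(-61/30 + 235890) = √(7076639/30) = √212299170/30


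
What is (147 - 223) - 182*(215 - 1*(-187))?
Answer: -73240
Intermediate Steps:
(147 - 223) - 182*(215 - 1*(-187)) = -76 - 182*(215 + 187) = -76 - 182*402 = -76 - 73164 = -73240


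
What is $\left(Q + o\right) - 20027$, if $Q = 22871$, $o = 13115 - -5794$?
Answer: $21753$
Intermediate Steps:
$o = 18909$ ($o = 13115 + 5794 = 18909$)
$\left(Q + o\right) - 20027 = \left(22871 + 18909\right) - 20027 = 41780 - 20027 = 21753$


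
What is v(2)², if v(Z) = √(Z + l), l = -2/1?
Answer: 0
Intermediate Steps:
l = -2 (l = -2*1 = -2)
v(Z) = √(-2 + Z) (v(Z) = √(Z - 2) = √(-2 + Z))
v(2)² = (√(-2 + 2))² = (√0)² = 0² = 0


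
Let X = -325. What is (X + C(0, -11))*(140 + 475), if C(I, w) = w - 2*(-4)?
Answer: -201720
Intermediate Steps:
C(I, w) = 8 + w (C(I, w) = w + 8 = 8 + w)
(X + C(0, -11))*(140 + 475) = (-325 + (8 - 11))*(140 + 475) = (-325 - 3)*615 = -328*615 = -201720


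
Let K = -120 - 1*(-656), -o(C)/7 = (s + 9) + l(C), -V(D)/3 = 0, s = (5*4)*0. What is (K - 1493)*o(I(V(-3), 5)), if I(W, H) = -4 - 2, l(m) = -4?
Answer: 33495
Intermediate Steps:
s = 0 (s = 20*0 = 0)
V(D) = 0 (V(D) = -3*0 = 0)
I(W, H) = -6
o(C) = -35 (o(C) = -7*((0 + 9) - 4) = -7*(9 - 4) = -7*5 = -35)
K = 536 (K = -120 + 656 = 536)
(K - 1493)*o(I(V(-3), 5)) = (536 - 1493)*(-35) = -957*(-35) = 33495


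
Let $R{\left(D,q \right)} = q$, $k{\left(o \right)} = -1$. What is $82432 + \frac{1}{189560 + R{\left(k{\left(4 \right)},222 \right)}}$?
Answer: $\frac{15644109825}{189782} \approx 82432.0$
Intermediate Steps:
$82432 + \frac{1}{189560 + R{\left(k{\left(4 \right)},222 \right)}} = 82432 + \frac{1}{189560 + 222} = 82432 + \frac{1}{189782} = \frac{15644109825}{189782}$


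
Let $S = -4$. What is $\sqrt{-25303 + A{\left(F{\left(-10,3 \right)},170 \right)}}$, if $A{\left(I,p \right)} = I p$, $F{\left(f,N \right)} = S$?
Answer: $3 i \sqrt{2887} \approx 161.19 i$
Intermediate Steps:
$F{\left(f,N \right)} = -4$
$\sqrt{-25303 + A{\left(F{\left(-10,3 \right)},170 \right)}} = \sqrt{-25303 - 680} = \sqrt{-25983} = 3 i \sqrt{2887}$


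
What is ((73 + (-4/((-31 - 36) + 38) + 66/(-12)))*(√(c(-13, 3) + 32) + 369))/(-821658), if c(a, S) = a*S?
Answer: -482529/15885388 - 3923*I*√7/47656164 ≈ -0.030376 - 0.0002178*I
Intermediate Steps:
c(a, S) = S*a
((73 + (-4/((-31 - 36) + 38) + 66/(-12)))*(√(c(-13, 3) + 32) + 369))/(-821658) = ((73 + (-4/((-31 - 36) + 38) + 66/(-12)))*(√(3*(-13) + 32) + 369))/(-821658) = ((73 + (-4/(-67 + 38) + 66*(-1/12)))*(√(-39 + 32) + 369))*(-1/821658) = ((73 + (-4/(-29) - 11/2))*(√(-7) + 369))*(-1/821658) = ((73 + (-4*(-1/29) - 11/2))*(I*√7 + 369))*(-1/821658) = ((73 + (4/29 - 11/2))*(369 + I*√7))*(-1/821658) = ((73 - 311/58)*(369 + I*√7))*(-1/821658) = (3923*(369 + I*√7)/58)*(-1/821658) = (1447587/58 + 3923*I*√7/58)*(-1/821658) = -482529/15885388 - 3923*I*√7/47656164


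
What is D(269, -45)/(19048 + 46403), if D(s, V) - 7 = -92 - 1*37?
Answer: -122/65451 ≈ -0.0018640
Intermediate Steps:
D(s, V) = -122 (D(s, V) = 7 + (-92 - 1*37) = 7 + (-92 - 37) = 7 - 129 = -122)
D(269, -45)/(19048 + 46403) = -122/(19048 + 46403) = -122/65451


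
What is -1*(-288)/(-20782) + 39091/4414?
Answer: 405558965/45865874 ≈ 8.8423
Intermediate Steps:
-1*(-288)/(-20782) + 39091/4414 = 288*(-1/20782) + 39091*(1/4414) = -144/10391 + 39091/4414 = 405558965/45865874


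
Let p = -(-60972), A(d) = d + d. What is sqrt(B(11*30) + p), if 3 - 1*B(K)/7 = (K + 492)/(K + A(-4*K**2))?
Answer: 2*sqrt(6555836746030)/20735 ≈ 246.97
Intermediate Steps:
A(d) = 2*d
B(K) = 21 - 7*(492 + K)/(K - 8*K**2) (B(K) = 21 - 7*(K + 492)/(K + 2*(-4*K**2)) = 21 - 7*(492 + K)/(K - 8*K**2))
p = 60972 (p = -10162*(-6) = 60972)
sqrt(B(11*30) + p) = sqrt(14*(-246 + 11*30 - 12*(11*30)**2)/(((11*30))*(1 - 88*30)) + 60972) = sqrt(14*(-246 + 330 - 12*330**2)/(330*(1 - 8*330)) + 60972) = sqrt(14*(1/330)*(-246 + 330 - 12*108900)/(1 - 2640) + 60972) = sqrt(14*(1/330)*(-246 + 330 - 1306800)/(-2639) + 60972) = sqrt(14*(1/330)*(-1/2639)*(-1306716) + 60972) = sqrt(435572/20735 + 60972) = sqrt(1264689992/20735) = 2*sqrt(6555836746030)/20735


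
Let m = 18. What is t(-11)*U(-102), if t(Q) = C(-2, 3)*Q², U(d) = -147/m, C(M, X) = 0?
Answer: 0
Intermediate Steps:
U(d) = -49/6 (U(d) = -147/18 = -147*1/18 = -49/6)
t(Q) = 0 (t(Q) = 0*Q² = 0)
t(-11)*U(-102) = 0*(-49/6) = 0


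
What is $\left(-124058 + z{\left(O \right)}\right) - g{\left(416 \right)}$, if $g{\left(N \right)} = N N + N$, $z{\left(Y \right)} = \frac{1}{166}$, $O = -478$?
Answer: $- \frac{49389979}{166} \approx -2.9753 \cdot 10^{5}$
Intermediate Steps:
$z{\left(Y \right)} = \frac{1}{166}$
$g{\left(N \right)} = N + N^{2}$ ($g{\left(N \right)} = N^{2} + N = N + N^{2}$)
$\left(-124058 + z{\left(O \right)}\right) - g{\left(416 \right)} = \left(-124058 + \frac{1}{166}\right) - 416 \left(1 + 416\right) = - \frac{20593627}{166} - 416 \cdot 417 = - \frac{20593627}{166} - 173472 = - \frac{49389979}{166}$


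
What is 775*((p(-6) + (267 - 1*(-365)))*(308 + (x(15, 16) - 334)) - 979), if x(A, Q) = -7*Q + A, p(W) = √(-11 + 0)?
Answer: -61004125 - 95325*I*√11 ≈ -6.1004e+7 - 3.1616e+5*I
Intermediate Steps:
p(W) = I*√11 (p(W) = √(-11) = I*√11)
x(A, Q) = A - 7*Q
775*((p(-6) + (267 - 1*(-365)))*(308 + (x(15, 16) - 334)) - 979) = 775*((I*√11 + (267 - 1*(-365)))*(308 + ((15 - 7*16) - 334)) - 979) = 775*((I*√11 + (267 + 365))*(308 + ((15 - 112) - 334)) - 979) = 775*((I*√11 + 632)*(308 + (-97 - 334)) - 979) = 775*((632 + I*√11)*(308 - 431) - 979) = 775*((632 + I*√11)*(-123) - 979) = 775*((-77736 - 123*I*√11) - 979) = 775*(-78715 - 123*I*√11) = -61004125 - 95325*I*√11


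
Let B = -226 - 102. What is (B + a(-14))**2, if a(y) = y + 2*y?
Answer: 136900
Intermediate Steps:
B = -328
a(y) = 3*y
(B + a(-14))**2 = (-328 + 3*(-14))**2 = (-328 - 42)**2 = (-370)**2 = 136900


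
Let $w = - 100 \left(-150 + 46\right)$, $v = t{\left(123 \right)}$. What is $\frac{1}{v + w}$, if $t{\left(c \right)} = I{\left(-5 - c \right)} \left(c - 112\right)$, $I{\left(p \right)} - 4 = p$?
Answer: $\frac{1}{9036} \approx 0.00011067$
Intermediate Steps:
$I{\left(p \right)} = 4 + p$
$t{\left(c \right)} = \left(-1 - c\right) \left(-112 + c\right)$ ($t{\left(c \right)} = \left(4 - \left(5 + c\right)\right) \left(c - 112\right) = \left(-1 - c\right) \left(-112 + c\right)$)
$v = -1364$ ($v = - \left(1 + 123\right) \left(-112 + 123\right) = \left(-1\right) 124 \cdot 11 = -1364$)
$w = 10400$ ($w = \left(-100\right) \left(-104\right) = 10400$)
$\frac{1}{v + w} = \frac{1}{-1364 + 10400} = \frac{1}{9036}$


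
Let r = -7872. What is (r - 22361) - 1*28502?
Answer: -58735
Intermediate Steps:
(r - 22361) - 1*28502 = (-7872 - 22361) - 1*28502 = -30233 - 28502 = -58735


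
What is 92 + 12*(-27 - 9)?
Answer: -340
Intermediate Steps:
92 + 12*(-27 - 9) = 92 + 12*(-36) = 92 - 432 = -340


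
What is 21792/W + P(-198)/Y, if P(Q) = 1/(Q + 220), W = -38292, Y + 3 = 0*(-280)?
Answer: -123047/210606 ≈ -0.58425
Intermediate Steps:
Y = -3 (Y = -3 + 0*(-280) = -3 + 0 = -3)
P(Q) = 1/(220 + Q)
21792/W + P(-198)/Y = 21792/(-38292) + 1/((220 - 198)*(-3)) = 21792*(-1/38292) - ⅓/22 = -1816/3191 + (1/22)*(-⅓) = -1816/3191 - 1/66 = -123047/210606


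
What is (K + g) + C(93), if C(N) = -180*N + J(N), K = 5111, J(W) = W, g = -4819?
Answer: -16355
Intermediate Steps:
C(N) = -179*N (C(N) = -180*N + N = -179*N)
(K + g) + C(93) = (5111 - 4819) - 179*93 = 292 - 16647 = -16355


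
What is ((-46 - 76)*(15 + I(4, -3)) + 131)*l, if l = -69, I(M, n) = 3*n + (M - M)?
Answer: 41469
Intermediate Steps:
I(M, n) = 3*n (I(M, n) = 3*n + 0 = 3*n)
((-46 - 76)*(15 + I(4, -3)) + 131)*l = ((-46 - 76)*(15 + 3*(-3)) + 131)*(-69) = (-122*(15 - 9) + 131)*(-69) = (-122*6 + 131)*(-69) = (-732 + 131)*(-69) = -601*(-69) = 41469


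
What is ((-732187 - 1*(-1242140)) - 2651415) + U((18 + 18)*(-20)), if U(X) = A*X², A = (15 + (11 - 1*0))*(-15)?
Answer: -204317462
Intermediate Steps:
A = -390 (A = (15 + (11 + 0))*(-15) = (15 + 11)*(-15) = 26*(-15) = -390)
U(X) = -390*X²
((-732187 - 1*(-1242140)) - 2651415) + U((18 + 18)*(-20)) = ((-732187 - 1*(-1242140)) - 2651415) - 390*400*(18 + 18)² = ((-732187 + 1242140) - 2651415) - 390*(36*(-20))² = (509953 - 2651415) - 390*(-720)² = -2141462 - 390*518400 = -2141462 - 202176000 = -204317462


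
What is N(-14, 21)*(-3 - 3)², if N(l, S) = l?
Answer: -504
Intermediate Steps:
N(-14, 21)*(-3 - 3)² = -14*(-3 - 3)² = -14*(-6)² = -14*36 = -504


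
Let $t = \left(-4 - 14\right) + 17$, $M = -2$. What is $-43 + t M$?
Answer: $-41$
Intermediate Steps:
$t = -1$ ($t = -18 + 17 = -1$)
$-43 + t M = -43 - -2 = -43 + 2 = -41$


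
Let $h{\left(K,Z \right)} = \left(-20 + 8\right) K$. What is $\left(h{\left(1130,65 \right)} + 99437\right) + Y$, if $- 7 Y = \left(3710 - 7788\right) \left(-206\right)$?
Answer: $- \frac{238929}{7} \approx -34133.0$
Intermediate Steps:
$h{\left(K,Z \right)} = - 12 K$
$Y = - \frac{840068}{7}$ ($Y = - \frac{\left(3710 - 7788\right) \left(-206\right)}{7} = - \frac{\left(-4078\right) \left(-206\right)}{7} = \left(- \frac{1}{7}\right) 840068 = - \frac{840068}{7} \approx -1.2001 \cdot 10^{5}$)
$\left(h{\left(1130,65 \right)} + 99437\right) + Y = \left(\left(-12\right) 1130 + 99437\right) - \frac{840068}{7} = \left(-13560 + 99437\right) - \frac{840068}{7} = 85877 - \frac{840068}{7} = - \frac{238929}{7}$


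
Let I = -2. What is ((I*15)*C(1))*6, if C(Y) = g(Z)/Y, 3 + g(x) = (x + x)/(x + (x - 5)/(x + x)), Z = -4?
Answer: 900/23 ≈ 39.130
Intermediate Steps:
g(x) = -3 + 2*x/(x + (-5 + x)/(2*x)) (g(x) = -3 + (x + x)/(x + (x - 5)/(x + x)) = -3 + (2*x)/(x + (-5 + x)/((2*x))) = -3 + (2*x)/(x + (-5 + x)*(1/(2*x))) = -3 + (2*x)/(x + (-5 + x)/(2*x)) = -3 + 2*x/(x + (-5 + x)/(2*x)))
C(Y) = -5/(23*Y) (C(Y) = ((15 - 3*(-4) - 2*(-4)²)/(-5 - 4 + 2*(-4)²))/Y = ((15 + 12 - 2*16)/(-5 - 4 + 2*16))/Y = ((15 + 12 - 32)/(-5 - 4 + 32))/Y = (-5/23)/Y = ((1/23)*(-5))/Y = -5/(23*Y))
((I*15)*C(1))*6 = ((-2*15)*(-5/23/1))*6 = -(-150)/23*6 = -30*(-5/23)*6 = (150/23)*6 = 900/23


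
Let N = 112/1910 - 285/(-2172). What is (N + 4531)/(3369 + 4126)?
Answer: 3132955289/5182192900 ≈ 0.60456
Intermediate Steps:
N = 131269/691420 (N = 112*(1/1910) - 285*(-1/2172) = 56/955 + 95/724 = 131269/691420 ≈ 0.18985)
(N + 4531)/(3369 + 4126) = (131269/691420 + 4531)/(3369 + 4126) = (3132955289/691420)/7495 = (3132955289/691420)*(1/7495) = 3132955289/5182192900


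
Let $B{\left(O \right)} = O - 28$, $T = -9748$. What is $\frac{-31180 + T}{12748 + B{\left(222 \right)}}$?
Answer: $- \frac{20464}{6471} \approx -3.1624$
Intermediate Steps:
$B{\left(O \right)} = -28 + O$ ($B{\left(O \right)} = O - 28 = -28 + O$)
$\frac{-31180 + T}{12748 + B{\left(222 \right)}} = \frac{-31180 - 9748}{12748 + \left(-28 + 222\right)} = - \frac{40928}{12748 + 194} = - \frac{40928}{12942} = \left(-40928\right) \frac{1}{12942} = - \frac{20464}{6471}$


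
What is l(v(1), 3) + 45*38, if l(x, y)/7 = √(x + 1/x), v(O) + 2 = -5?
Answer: 1710 + 5*I*√14 ≈ 1710.0 + 18.708*I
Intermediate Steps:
v(O) = -7 (v(O) = -2 - 5 = -7)
l(x, y) = 7*√(x + 1/x)
l(v(1), 3) + 45*38 = 7*√(-7 + 1/(-7)) + 45*38 = 7*√(-7 - ⅐) + 1710 = 7*√(-50/7) + 1710 = 7*(5*I*√14/7) + 1710 = 5*I*√14 + 1710 = 1710 + 5*I*√14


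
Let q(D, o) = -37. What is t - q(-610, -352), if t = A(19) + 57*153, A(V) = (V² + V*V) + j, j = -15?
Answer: 9465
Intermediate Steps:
A(V) = -15 + 2*V² (A(V) = (V² + V*V) - 15 = (V² + V²) - 15 = 2*V² - 15 = -15 + 2*V²)
t = 9428 (t = (-15 + 2*19²) + 57*153 = (-15 + 2*361) + 8721 = (-15 + 722) + 8721 = 707 + 8721 = 9428)
t - q(-610, -352) = 9428 - 1*(-37) = 9428 + 37 = 9465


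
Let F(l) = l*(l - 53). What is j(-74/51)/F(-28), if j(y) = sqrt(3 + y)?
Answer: sqrt(4029)/115668 ≈ 0.00054876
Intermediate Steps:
F(l) = l*(-53 + l)
j(-74/51)/F(-28) = sqrt(3 - 74/51)/((-28*(-53 - 28))) = sqrt(3 - 74*1/51)/((-28*(-81))) = sqrt(3 - 74/51)/2268 = sqrt(79/51)*(1/2268) = (sqrt(4029)/51)*(1/2268) = sqrt(4029)/115668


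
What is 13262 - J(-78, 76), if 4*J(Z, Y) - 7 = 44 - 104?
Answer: 53101/4 ≈ 13275.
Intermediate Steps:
J(Z, Y) = -53/4 (J(Z, Y) = 7/4 + (44 - 104)/4 = 7/4 + (1/4)*(-60) = 7/4 - 15 = -53/4)
13262 - J(-78, 76) = 13262 - 1*(-53/4) = 13262 + 53/4 = 53101/4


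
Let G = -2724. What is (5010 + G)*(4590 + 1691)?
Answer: 14358366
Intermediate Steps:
(5010 + G)*(4590 + 1691) = (5010 - 2724)*(4590 + 1691) = 2286*6281 = 14358366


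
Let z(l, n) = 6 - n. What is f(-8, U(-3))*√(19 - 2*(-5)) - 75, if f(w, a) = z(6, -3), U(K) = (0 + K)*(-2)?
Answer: -75 + 9*√29 ≈ -26.534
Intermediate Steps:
U(K) = -2*K (U(K) = K*(-2) = -2*K)
f(w, a) = 9 (f(w, a) = 6 - 1*(-3) = 6 + 3 = 9)
f(-8, U(-3))*√(19 - 2*(-5)) - 75 = 9*√(19 - 2*(-5)) - 75 = 9*√(19 + 10) - 75 = 9*√29 - 75 = -75 + 9*√29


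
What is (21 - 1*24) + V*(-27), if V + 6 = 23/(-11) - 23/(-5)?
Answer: 5019/55 ≈ 91.255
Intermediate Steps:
V = -192/55 (V = -6 + (23/(-11) - 23/(-5)) = -6 + (23*(-1/11) - 23*(-1/5)) = -6 + (-23/11 + 23/5) = -6 + 138/55 = -192/55 ≈ -3.4909)
(21 - 1*24) + V*(-27) = (21 - 1*24) - 192/55*(-27) = (21 - 24) + 5184/55 = -3 + 5184/55 = 5019/55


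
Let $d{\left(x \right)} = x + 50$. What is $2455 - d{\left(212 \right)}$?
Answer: $2193$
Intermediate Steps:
$d{\left(x \right)} = 50 + x$
$2455 - d{\left(212 \right)} = 2455 - \left(50 + 212\right) = 2455 - 262 = 2193$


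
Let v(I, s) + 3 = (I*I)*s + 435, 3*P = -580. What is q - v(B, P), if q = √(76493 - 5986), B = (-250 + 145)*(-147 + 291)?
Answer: 44198783568 + √70507 ≈ 4.4199e+10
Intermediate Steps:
B = -15120 (B = -105*144 = -15120)
P = -580/3 (P = (⅓)*(-580) = -580/3 ≈ -193.33)
q = √70507 ≈ 265.53
v(I, s) = 432 + s*I² (v(I, s) = -3 + ((I*I)*s + 435) = -3 + (I²*s + 435) = -3 + (s*I² + 435) = -3 + (435 + s*I²) = 432 + s*I²)
q - v(B, P) = √70507 - (432 - 580/3*(-15120)²) = √70507 - (432 - 580/3*228614400) = √70507 - (432 - 44198784000) = √70507 - 1*(-44198783568) = √70507 + 44198783568 = 44198783568 + √70507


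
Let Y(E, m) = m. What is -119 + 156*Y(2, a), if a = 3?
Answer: 349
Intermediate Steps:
-119 + 156*Y(2, a) = -119 + 156*3 = -119 + 468 = 349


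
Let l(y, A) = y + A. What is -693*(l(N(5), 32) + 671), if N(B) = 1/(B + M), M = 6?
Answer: -487242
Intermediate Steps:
N(B) = 1/(6 + B) (N(B) = 1/(B + 6) = 1/(6 + B))
l(y, A) = A + y
-693*(l(N(5), 32) + 671) = -693*((32 + 1/(6 + 5)) + 671) = -693*((32 + 1/11) + 671) = -693*(353/11 + 671) = -693*7734/11 = -487242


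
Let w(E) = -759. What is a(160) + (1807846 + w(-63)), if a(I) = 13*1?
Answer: 1807100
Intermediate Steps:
a(I) = 13
a(160) + (1807846 + w(-63)) = 13 + (1807846 - 759) = 13 + 1807087 = 1807100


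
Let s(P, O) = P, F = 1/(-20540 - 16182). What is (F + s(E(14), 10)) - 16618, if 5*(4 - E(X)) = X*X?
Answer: -3057694057/183610 ≈ -16653.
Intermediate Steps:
F = -1/36722 (F = 1/(-36722) = -1/36722 ≈ -2.7232e-5)
E(X) = 4 - X²/5 (E(X) = 4 - X*X/5 = 4 - X²/5)
(F + s(E(14), 10)) - 16618 = (-1/36722 + (4 - ⅕*14²)) - 16618 = (-1/36722 + (4 - ⅕*196)) - 16618 = (-1/36722 + (4 - 196/5)) - 16618 = (-1/36722 - 176/5) - 16618 = -6463077/183610 - 16618 = -3057694057/183610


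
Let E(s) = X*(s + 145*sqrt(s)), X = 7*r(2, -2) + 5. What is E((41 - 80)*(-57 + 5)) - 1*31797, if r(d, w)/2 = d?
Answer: 35127 + 124410*sqrt(3) ≈ 2.5061e+5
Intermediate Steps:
r(d, w) = 2*d
X = 33 (X = 7*(2*2) + 5 = 7*4 + 5 = 28 + 5 = 33)
E(s) = 33*s + 4785*sqrt(s) (E(s) = 33*(s + 145*sqrt(s)) = 33*s + 4785*sqrt(s))
E((41 - 80)*(-57 + 5)) - 1*31797 = (33*((41 - 80)*(-57 + 5)) + 4785*sqrt((41 - 80)*(-57 + 5))) - 1*31797 = (33*(-39*(-52)) + 4785*sqrt(-39*(-52))) - 31797 = (33*2028 + 4785*sqrt(2028)) - 31797 = (66924 + 4785*(26*sqrt(3))) - 31797 = (66924 + 124410*sqrt(3)) - 31797 = 35127 + 124410*sqrt(3)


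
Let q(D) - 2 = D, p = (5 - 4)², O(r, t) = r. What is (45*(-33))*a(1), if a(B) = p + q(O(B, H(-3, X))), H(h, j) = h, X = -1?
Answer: -5940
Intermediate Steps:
p = 1 (p = 1² = 1)
q(D) = 2 + D
a(B) = 3 + B (a(B) = 1 + (2 + B) = 3 + B)
(45*(-33))*a(1) = (45*(-33))*(3 + 1) = -1485*4 = -5940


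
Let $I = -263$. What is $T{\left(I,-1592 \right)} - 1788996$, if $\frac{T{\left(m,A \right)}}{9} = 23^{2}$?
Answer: $-1784235$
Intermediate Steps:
$T{\left(m,A \right)} = 4761$ ($T{\left(m,A \right)} = 9 \cdot 23^{2} = 9 \cdot 529 = 4761$)
$T{\left(I,-1592 \right)} - 1788996 = 4761 - 1788996 = -1784235$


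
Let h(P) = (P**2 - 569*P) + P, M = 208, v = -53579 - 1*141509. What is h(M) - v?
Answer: 120208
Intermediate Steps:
v = -195088 (v = -53579 - 141509 = -195088)
h(P) = P**2 - 568*P
h(M) - v = 208*(-568 + 208) - 1*(-195088) = 208*(-360) + 195088 = -74880 + 195088 = 120208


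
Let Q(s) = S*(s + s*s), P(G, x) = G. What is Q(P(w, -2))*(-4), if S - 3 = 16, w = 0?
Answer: 0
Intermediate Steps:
S = 19 (S = 3 + 16 = 19)
Q(s) = 19*s + 19*s² (Q(s) = 19*(s + s*s) = 19*(s + s²) = 19*s + 19*s²)
Q(P(w, -2))*(-4) = (19*0*(1 + 0))*(-4) = (19*0*1)*(-4) = 0*(-4) = 0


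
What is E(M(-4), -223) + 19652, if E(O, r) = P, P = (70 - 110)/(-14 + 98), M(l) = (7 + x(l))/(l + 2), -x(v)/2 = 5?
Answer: 412682/21 ≈ 19652.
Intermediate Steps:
x(v) = -10 (x(v) = -2*5 = -10)
M(l) = -3/(2 + l) (M(l) = (7 - 10)/(l + 2) = -3/(2 + l))
P = -10/21 (P = -40/84 = -40*1/84 = -10/21 ≈ -0.47619)
E(O, r) = -10/21
E(M(-4), -223) + 19652 = -10/21 + 19652 = 412682/21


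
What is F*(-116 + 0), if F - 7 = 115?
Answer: -14152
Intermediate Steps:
F = 122 (F = 7 + 115 = 122)
F*(-116 + 0) = 122*(-116 + 0) = 122*(-116) = -14152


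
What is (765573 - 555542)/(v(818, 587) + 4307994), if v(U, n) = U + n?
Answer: 210031/4309399 ≈ 0.048738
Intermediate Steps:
(765573 - 555542)/(v(818, 587) + 4307994) = (765573 - 555542)/((818 + 587) + 4307994) = 210031/(1405 + 4307994) = 210031/4309399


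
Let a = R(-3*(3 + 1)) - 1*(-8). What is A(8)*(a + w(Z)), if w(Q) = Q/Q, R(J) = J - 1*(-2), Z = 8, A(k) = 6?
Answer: -6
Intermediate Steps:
R(J) = 2 + J (R(J) = J + 2 = 2 + J)
w(Q) = 1
a = -2 (a = (2 - 3*(3 + 1)) - 1*(-8) = (2 - 3*4) + 8 = (2 - 12) + 8 = -10 + 8 = -2)
A(8)*(a + w(Z)) = 6*(-2 + 1) = 6*(-1) = -6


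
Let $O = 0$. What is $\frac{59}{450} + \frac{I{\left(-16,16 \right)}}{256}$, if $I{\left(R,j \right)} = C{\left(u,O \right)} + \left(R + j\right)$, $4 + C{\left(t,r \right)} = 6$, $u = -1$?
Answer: $\frac{4001}{28800} \approx 0.13892$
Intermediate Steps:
$C{\left(t,r \right)} = 2$ ($C{\left(t,r \right)} = -4 + 6 = 2$)
$I{\left(R,j \right)} = 2 + R + j$ ($I{\left(R,j \right)} = 2 + \left(R + j\right) = 2 + R + j$)
$\frac{59}{450} + \frac{I{\left(-16,16 \right)}}{256} = \frac{59}{450} + \frac{2 - 16 + 16}{256} = 59 \cdot \frac{1}{450} + 2 \cdot \frac{1}{256} = \frac{59}{450} + \frac{1}{128} = \frac{4001}{28800}$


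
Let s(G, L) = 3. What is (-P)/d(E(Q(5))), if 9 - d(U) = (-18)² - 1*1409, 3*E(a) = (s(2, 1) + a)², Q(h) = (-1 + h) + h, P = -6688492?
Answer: 3344246/547 ≈ 6113.8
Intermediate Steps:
Q(h) = -1 + 2*h
E(a) = (3 + a)²/3
d(U) = 1094 (d(U) = 9 - ((-18)² - 1*1409) = 9 - (324 - 1409) = 9 - 1*(-1085) = 9 + 1085 = 1094)
(-P)/d(E(Q(5))) = -1*(-6688492)/1094 = 6688492*(1/1094) = 3344246/547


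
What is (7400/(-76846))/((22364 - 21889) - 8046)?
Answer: 3700/290900533 ≈ 1.2719e-5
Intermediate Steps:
(7400/(-76846))/((22364 - 21889) - 8046) = (7400*(-1/76846))/(475 - 8046) = -3700/38423/(-7571) = -3700/38423*(-1/7571) = 3700/290900533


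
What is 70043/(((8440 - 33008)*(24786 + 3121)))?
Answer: -70043/685619176 ≈ -0.00010216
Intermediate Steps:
70043/(((8440 - 33008)*(24786 + 3121))) = 70043/((-24568*27907)) = 70043/(-685619176) = 70043*(-1/685619176) = -70043/685619176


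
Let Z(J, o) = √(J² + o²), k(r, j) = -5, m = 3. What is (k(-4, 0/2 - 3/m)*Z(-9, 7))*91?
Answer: -455*√130 ≈ -5187.8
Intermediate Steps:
(k(-4, 0/2 - 3/m)*Z(-9, 7))*91 = -5*√((-9)² + 7²)*91 = -5*√(81 + 49)*91 = -5*√130*91 = -455*√130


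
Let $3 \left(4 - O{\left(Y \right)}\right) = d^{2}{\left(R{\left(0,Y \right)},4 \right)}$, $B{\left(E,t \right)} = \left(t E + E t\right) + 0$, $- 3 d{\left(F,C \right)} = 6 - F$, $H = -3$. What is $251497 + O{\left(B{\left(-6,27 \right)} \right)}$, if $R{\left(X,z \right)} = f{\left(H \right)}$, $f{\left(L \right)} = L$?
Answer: $251498$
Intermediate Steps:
$R{\left(X,z \right)} = -3$
$d{\left(F,C \right)} = -2 + \frac{F}{3}$ ($d{\left(F,C \right)} = - \frac{6 - F}{3} = -2 + \frac{F}{3}$)
$B{\left(E,t \right)} = 2 E t$ ($B{\left(E,t \right)} = \left(E t + E t\right) + 0 = 2 E t + 0 = 2 E t$)
$O{\left(Y \right)} = 1$ ($O{\left(Y \right)} = 4 - \frac{\left(-2 + \frac{1}{3} \left(-3\right)\right)^{2}}{3} = 4 - \frac{\left(-2 - 1\right)^{2}}{3} = 4 - \frac{\left(-3\right)^{2}}{3} = 4 - 3 = 1$)
$251497 + O{\left(B{\left(-6,27 \right)} \right)} = 251497 + 1 = 251498$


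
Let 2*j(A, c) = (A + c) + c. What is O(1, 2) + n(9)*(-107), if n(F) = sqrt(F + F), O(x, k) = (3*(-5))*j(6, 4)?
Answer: -105 - 321*sqrt(2) ≈ -558.96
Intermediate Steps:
j(A, c) = c + A/2 (j(A, c) = ((A + c) + c)/2 = (A + 2*c)/2 = c + A/2)
O(x, k) = -105 (O(x, k) = (3*(-5))*(4 + (1/2)*6) = -15*(4 + 3) = -15*7 = -105)
n(F) = sqrt(2)*sqrt(F) (n(F) = sqrt(2*F) = sqrt(2)*sqrt(F))
O(1, 2) + n(9)*(-107) = -105 + (sqrt(2)*sqrt(9))*(-107) = -105 + (sqrt(2)*3)*(-107) = -105 + (3*sqrt(2))*(-107) = -105 - 321*sqrt(2)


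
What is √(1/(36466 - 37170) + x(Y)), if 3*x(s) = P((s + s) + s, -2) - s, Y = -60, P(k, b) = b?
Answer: √1347357/264 ≈ 4.3968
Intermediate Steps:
x(s) = -⅔ - s/3 (x(s) = (-2 - s)/3 = -⅔ - s/3)
√(1/(36466 - 37170) + x(Y)) = √(1/(36466 - 37170) + (-⅔ - ⅓*(-60))) = √(1/(-704) + (-⅔ + 20)) = √(-1/704 + 58/3) = √(40829/2112) = √1347357/264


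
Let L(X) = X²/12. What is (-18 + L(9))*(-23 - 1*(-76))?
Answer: -2385/4 ≈ -596.25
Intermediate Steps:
L(X) = X²/12 (L(X) = X²*(1/12) = X²/12)
(-18 + L(9))*(-23 - 1*(-76)) = (-18 + (1/12)*9²)*(-23 - 1*(-76)) = (-18 + (1/12)*81)*(-23 + 76) = (-18 + 27/4)*53 = -45/4*53 = -2385/4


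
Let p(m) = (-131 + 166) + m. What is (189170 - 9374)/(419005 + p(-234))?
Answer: 29966/69801 ≈ 0.42931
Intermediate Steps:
p(m) = 35 + m
(189170 - 9374)/(419005 + p(-234)) = (189170 - 9374)/(419005 + (35 - 234)) = 179796/(419005 - 199) = 179796/418806 = 179796*(1/418806) = 29966/69801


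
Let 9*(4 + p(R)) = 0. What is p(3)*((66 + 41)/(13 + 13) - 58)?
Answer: 2802/13 ≈ 215.54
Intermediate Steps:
p(R) = -4 (p(R) = -4 + (1/9)*0 = -4 + 0 = -4)
p(3)*((66 + 41)/(13 + 13) - 58) = -4*((66 + 41)/(13 + 13) - 58) = -4*(107/26 - 58) = -4*(-1401/26) = 2802/13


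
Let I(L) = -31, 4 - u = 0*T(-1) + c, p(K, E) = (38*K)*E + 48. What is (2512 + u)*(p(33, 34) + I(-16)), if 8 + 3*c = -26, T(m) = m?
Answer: 323395046/3 ≈ 1.0780e+8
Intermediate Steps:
p(K, E) = 48 + 38*E*K (p(K, E) = 38*E*K + 48 = 48 + 38*E*K)
c = -34/3 (c = -8/3 + (⅓)*(-26) = -8/3 - 26/3 = -34/3 ≈ -11.333)
u = 46/3 (u = 4 - (0*(-1) - 34/3) = 4 - (0 - 34/3) = 4 - 1*(-34/3) = 4 + 34/3 = 46/3 ≈ 15.333)
(2512 + u)*(p(33, 34) + I(-16)) = (2512 + 46/3)*((48 + 38*34*33) - 31) = 7582*((48 + 42636) - 31)/3 = 7582*(42684 - 31)/3 = (7582/3)*42653 = 323395046/3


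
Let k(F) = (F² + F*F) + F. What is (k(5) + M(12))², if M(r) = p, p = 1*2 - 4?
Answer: 2809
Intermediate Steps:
p = -2 (p = 2 - 4 = -2)
M(r) = -2
k(F) = F + 2*F² (k(F) = (F² + F²) + F = 2*F² + F = F + 2*F²)
(k(5) + M(12))² = (5*(1 + 2*5) - 2)² = (5*(1 + 10) - 2)² = (5*11 - 2)² = (55 - 2)² = 53² = 2809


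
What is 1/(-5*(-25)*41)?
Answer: 1/5125 ≈ 0.00019512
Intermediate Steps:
1/(-5*(-25)*41) = 1/(125*41) = 1/5125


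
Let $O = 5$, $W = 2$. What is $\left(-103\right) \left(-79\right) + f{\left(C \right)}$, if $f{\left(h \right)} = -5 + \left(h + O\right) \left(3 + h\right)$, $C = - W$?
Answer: $8135$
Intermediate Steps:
$C = -2$ ($C = \left(-1\right) 2 = -2$)
$f{\left(h \right)} = -5 + \left(3 + h\right) \left(5 + h\right)$ ($f{\left(h \right)} = -5 + \left(h + 5\right) \left(3 + h\right) = -5 + \left(5 + h\right) \left(3 + h\right) = -5 + \left(3 + h\right) \left(5 + h\right)$)
$\left(-103\right) \left(-79\right) + f{\left(C \right)} = \left(-103\right) \left(-79\right) + \left(10 + \left(-2\right)^{2} + 8 \left(-2\right)\right) = 8137 + \left(10 + 4 - 16\right) = 8137 - 2 = 8135$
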